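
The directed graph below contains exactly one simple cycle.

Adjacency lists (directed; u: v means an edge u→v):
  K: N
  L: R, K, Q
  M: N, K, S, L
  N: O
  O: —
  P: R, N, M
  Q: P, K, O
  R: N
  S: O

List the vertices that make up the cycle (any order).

DFS with gray/black marking from P:
P gray
  R gray
    N gray
      O gray
      O black
    N black
  R black
  P→N: N black — skip
  M gray
    M→N: N black — skip
    K gray
      K→N: N black — skip
    K black
    S gray
      S→O: O black — skip
    S black
    L gray
      L→R: R black — skip
      L→K: K black — skip
      Q gray
        Q→P: P is gray → back edge
Back edge closes the cycle P → M → L → Q → P; its vertices are {L, M, P, Q}.

L, M, P, Q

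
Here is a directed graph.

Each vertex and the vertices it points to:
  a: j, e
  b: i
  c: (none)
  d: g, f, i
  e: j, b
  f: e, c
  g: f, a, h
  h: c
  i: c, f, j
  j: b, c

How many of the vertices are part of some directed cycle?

5

A vertex is on a directed cycle iff it belongs to a strongly connected component of size ≥ 2 (or has a self-loop).
The vertices on cycles are {b, e, f, i, j} — 5 in total.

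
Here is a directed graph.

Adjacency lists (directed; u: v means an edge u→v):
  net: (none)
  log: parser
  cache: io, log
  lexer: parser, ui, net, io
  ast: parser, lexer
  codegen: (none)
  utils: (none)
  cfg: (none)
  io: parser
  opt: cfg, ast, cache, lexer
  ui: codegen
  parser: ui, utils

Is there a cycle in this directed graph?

No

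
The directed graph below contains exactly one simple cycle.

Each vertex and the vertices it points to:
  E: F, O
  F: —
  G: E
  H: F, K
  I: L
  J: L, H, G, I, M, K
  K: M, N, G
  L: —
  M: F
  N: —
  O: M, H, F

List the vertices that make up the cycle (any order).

E, G, H, K, O

DFS with gray/black marking from K:
K gray
  M gray
    F gray
    F black
  M black
  N gray
  N black
  G gray
    E gray
      E→F: F black — skip
      O gray
        O→M: M black — skip
        H gray
          H→F: F black — skip
          H→K: K is gray → back edge
Back edge closes the cycle K → G → E → O → H → K; its vertices are {E, G, H, K, O}.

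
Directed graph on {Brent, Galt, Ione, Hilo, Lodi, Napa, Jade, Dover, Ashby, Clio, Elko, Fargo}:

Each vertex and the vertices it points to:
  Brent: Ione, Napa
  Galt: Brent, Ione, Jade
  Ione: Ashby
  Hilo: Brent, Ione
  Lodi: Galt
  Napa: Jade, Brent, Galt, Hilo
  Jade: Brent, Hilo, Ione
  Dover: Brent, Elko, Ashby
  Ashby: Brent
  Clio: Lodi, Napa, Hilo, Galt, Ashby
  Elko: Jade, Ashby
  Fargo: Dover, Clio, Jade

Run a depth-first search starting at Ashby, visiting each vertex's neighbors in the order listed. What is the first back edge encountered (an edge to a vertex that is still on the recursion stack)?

Ione→Ashby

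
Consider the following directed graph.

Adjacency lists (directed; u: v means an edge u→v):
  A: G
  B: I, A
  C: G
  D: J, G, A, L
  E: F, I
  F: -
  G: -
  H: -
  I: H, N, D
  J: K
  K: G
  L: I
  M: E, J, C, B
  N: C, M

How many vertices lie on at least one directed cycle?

A vertex is on a directed cycle iff it belongs to a strongly connected component of size ≥ 2 (or has a self-loop).
The vertices on cycles are {B, D, E, I, L, M, N} — 7 in total.

7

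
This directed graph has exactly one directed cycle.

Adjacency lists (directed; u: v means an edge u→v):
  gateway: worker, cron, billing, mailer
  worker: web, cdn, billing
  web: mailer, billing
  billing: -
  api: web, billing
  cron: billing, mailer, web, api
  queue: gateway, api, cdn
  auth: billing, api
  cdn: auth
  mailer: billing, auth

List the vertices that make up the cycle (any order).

api, web, auth, mailer

DFS with gray/black marking from api:
api gray
  web gray
    mailer gray
      billing gray
      billing black
      auth gray
        auth→billing: billing black — skip
        auth→api: api is gray → back edge
Back edge closes the cycle api → web → mailer → auth → api; its vertices are {api, web, auth, mailer}.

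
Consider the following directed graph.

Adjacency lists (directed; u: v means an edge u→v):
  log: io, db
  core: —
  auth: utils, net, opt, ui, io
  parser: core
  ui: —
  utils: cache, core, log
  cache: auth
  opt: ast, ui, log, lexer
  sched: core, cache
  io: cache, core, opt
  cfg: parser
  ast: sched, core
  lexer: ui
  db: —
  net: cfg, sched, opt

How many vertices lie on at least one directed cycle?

9

A vertex is on a directed cycle iff it belongs to a strongly connected component of size ≥ 2 (or has a self-loop).
The vertices on cycles are {io, ast, log, net, opt, auth, cache, sched, utils} — 9 in total.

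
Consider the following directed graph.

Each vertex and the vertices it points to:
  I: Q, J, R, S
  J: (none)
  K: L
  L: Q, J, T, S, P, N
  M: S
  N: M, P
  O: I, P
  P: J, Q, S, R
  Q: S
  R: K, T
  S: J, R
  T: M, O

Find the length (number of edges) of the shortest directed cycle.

4

For each vertex v, BFS finds the shortest path from v back to v.
The shortest such closed walk is K → L → S → R → K, length 4.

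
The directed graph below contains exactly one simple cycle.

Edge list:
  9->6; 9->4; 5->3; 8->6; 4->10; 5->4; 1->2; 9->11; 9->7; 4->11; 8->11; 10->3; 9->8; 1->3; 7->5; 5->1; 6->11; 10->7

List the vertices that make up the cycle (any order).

4, 5, 7, 10

DFS with gray/black marking from 7:
7 gray
  5 gray
    3 gray
    3 black
    4 gray
      11 gray
      11 black
      10 gray
        10→7: 7 is gray → back edge
Back edge closes the cycle 7 → 5 → 4 → 10 → 7; its vertices are {4, 5, 7, 10}.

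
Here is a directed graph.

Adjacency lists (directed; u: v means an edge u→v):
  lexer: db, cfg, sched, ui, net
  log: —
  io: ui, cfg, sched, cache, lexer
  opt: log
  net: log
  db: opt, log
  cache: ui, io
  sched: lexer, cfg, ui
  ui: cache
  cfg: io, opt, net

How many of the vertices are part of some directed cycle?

6

A vertex is on a directed cycle iff it belongs to a strongly connected component of size ≥ 2 (or has a self-loop).
The vertices on cycles are {io, ui, cfg, cache, lexer, sched} — 6 in total.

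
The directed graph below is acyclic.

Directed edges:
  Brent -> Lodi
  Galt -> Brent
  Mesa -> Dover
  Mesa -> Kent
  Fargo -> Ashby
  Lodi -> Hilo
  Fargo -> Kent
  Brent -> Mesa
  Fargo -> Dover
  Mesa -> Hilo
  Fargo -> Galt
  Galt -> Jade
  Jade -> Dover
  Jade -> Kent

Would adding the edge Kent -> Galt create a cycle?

Adding Kent→Galt creates a cycle iff Galt can already reach Kent.
Path from Galt: Galt → Jade → Kent.
So Galt → … → Kent → Galt is a cycle.

Yes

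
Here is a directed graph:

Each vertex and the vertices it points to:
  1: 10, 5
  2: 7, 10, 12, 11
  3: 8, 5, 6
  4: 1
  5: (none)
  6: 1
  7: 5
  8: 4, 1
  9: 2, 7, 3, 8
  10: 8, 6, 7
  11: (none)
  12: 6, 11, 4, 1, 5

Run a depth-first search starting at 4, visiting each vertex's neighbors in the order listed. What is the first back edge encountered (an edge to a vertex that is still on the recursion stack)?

8->4

DFS from 4 (visiting each vertex's neighbors in the order listed); mark gray on enter, black on exit:
4 gray
  1 gray
    10 gray
      8 gray
        8→4: 4 is gray → back edge
First back edge: 8 → 4.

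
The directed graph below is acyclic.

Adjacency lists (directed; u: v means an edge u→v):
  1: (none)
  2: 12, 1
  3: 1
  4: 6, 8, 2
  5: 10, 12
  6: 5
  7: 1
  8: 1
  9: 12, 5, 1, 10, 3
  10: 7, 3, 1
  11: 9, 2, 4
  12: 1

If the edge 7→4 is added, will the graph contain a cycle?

Yes

Adding 7→4 creates a cycle iff 4 can already reach 7.
Path from 4: 4 → 6 → 5 → 10 → 7.
So 4 → … → 7 → 4 is a cycle.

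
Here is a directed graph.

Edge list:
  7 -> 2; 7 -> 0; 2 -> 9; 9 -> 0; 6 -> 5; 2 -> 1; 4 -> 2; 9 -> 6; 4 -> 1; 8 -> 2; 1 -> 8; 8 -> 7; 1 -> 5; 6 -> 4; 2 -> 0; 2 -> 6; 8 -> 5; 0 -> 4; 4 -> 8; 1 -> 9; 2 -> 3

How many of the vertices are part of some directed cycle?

8

A vertex is on a directed cycle iff it belongs to a strongly connected component of size ≥ 2 (or has a self-loop).
The vertices on cycles are {0, 1, 2, 4, 6, 7, 8, 9} — 8 in total.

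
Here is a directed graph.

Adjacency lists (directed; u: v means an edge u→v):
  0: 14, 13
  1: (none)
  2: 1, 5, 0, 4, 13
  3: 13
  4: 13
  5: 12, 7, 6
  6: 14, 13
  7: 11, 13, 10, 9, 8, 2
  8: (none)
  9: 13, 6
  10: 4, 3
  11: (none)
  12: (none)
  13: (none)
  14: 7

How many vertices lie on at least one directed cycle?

A vertex is on a directed cycle iff it belongs to a strongly connected component of size ≥ 2 (or has a self-loop).
The vertices on cycles are {0, 2, 5, 6, 7, 9, 14} — 7 in total.

7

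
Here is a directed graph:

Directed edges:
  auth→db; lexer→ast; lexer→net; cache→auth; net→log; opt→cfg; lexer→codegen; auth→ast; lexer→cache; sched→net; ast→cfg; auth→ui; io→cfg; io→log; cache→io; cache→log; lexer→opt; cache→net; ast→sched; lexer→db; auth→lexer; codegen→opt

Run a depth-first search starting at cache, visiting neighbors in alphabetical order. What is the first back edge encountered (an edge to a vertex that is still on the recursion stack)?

lexer→cache

DFS from cache (visiting neighbors in alphabetical order); mark gray on enter, black on exit:
cache gray
  auth gray
    ast gray
      cfg gray
      cfg black
      sched gray
        net gray
          log gray
          log black
        net black
      sched black
    ast black
    db gray
    db black
    lexer gray
      lexer→ast: ast black — skip
      lexer→cache: cache is gray → back edge
First back edge: lexer → cache.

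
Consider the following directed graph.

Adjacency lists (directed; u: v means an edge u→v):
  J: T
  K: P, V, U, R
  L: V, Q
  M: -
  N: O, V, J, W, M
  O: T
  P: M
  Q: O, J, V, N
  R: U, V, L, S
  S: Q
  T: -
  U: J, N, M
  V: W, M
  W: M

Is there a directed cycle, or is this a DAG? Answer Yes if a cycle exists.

No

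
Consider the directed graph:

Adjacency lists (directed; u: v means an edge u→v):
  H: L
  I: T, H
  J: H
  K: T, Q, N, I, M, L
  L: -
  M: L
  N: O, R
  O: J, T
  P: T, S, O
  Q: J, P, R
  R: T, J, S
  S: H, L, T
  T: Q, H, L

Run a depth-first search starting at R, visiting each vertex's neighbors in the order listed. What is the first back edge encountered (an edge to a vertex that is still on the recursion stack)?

DFS from R (visiting each vertex's neighbors in the order listed); mark gray on enter, black on exit:
R gray
  T gray
    Q gray
      J gray
        H gray
          L gray
          L black
        H black
      J black
      P gray
        P→T: T is gray → back edge
First back edge: P → T.

P->T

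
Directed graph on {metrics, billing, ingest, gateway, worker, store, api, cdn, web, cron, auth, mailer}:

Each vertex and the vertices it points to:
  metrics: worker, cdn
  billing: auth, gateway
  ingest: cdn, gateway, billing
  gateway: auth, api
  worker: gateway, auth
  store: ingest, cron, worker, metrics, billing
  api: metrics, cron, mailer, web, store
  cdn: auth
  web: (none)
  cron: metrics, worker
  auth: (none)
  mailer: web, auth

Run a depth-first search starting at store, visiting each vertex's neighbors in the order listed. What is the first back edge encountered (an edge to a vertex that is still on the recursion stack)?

worker→gateway

DFS from store (visiting each vertex's neighbors in the order listed); mark gray on enter, black on exit:
store gray
  ingest gray
    cdn gray
      auth gray
      auth black
    cdn black
    gateway gray
      gateway→auth: auth black — skip
      api gray
        metrics gray
          worker gray
            worker→gateway: gateway is gray → back edge
First back edge: worker → gateway.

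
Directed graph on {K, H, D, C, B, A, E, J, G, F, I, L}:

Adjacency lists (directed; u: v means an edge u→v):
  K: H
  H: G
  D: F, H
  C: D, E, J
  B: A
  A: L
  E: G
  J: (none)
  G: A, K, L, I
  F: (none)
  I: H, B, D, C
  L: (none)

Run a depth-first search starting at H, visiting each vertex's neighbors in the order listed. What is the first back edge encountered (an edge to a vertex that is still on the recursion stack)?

DFS from H (visiting each vertex's neighbors in the order listed); mark gray on enter, black on exit:
H gray
  G gray
    A gray
      L gray
      L black
    A black
    K gray
      K→H: H is gray → back edge
First back edge: K → H.

K->H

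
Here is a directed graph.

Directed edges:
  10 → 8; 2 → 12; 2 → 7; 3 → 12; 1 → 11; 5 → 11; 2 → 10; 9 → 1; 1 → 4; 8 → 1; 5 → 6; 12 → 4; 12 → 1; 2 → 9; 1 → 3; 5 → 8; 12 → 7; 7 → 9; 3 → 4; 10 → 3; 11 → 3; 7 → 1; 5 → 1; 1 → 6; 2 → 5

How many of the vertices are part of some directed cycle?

6

A vertex is on a directed cycle iff it belongs to a strongly connected component of size ≥ 2 (or has a self-loop).
The vertices on cycles are {1, 3, 7, 9, 11, 12} — 6 in total.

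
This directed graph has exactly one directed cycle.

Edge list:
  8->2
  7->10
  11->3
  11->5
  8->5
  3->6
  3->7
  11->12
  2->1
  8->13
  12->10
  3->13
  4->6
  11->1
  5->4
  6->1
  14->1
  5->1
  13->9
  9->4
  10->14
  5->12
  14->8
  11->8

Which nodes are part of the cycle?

DFS with gray/black marking from 8:
8 gray
  2 gray
    1 gray
    1 black
  2 black
  5 gray
    5→1: 1 black — skip
    12 gray
      10 gray
        14 gray
          14→1: 1 black — skip
          14→8: 8 is gray → back edge
Back edge closes the cycle 8 → 5 → 12 → 10 → 14 → 8; its vertices are {5, 8, 10, 12, 14}.

5, 8, 10, 12, 14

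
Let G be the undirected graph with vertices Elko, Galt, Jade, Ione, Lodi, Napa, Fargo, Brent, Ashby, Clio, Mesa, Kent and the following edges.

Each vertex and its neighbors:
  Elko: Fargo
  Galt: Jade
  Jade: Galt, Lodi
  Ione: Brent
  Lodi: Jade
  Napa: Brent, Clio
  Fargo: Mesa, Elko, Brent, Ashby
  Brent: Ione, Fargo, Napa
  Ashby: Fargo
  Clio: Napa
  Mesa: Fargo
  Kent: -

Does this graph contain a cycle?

DFS, tracking each vertex's parent; an edge to a visited non-parent vertex closes a cycle.
Start from Clio:
visit Clio (parent –)
  visit Napa (parent Clio)
    visit Brent (parent Napa)
      visit Ione (parent Brent)
        Ione–Brent: parent, skip
      visit Fargo (parent Brent)
        visit Mesa (parent Fargo)
          Mesa–Fargo: parent, skip
        visit Elko (parent Fargo)
          Elko–Fargo: parent, skip
        Fargo–Brent: parent, skip
        visit Ashby (parent Fargo)
          Ashby–Fargo: parent, skip
      Brent–Napa: parent, skip
    Napa–Clio: parent, skip
visit Galt (parent –)
  visit Jade (parent Galt)
    Jade–Galt: parent, skip
    visit Lodi (parent Jade)
      Lodi–Jade: parent, skip
visit Kent (parent –)
No non-parent visited neighbor found — the graph is a forest.

No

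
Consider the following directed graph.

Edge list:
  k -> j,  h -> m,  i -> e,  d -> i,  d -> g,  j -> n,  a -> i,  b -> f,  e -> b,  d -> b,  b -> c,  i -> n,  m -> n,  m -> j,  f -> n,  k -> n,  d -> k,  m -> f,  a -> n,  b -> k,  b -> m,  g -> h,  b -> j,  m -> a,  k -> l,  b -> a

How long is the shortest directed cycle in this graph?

For each vertex v, BFS finds the shortest path from v back to v.
The shortest such closed walk is b → a → i → e → b, length 4.

4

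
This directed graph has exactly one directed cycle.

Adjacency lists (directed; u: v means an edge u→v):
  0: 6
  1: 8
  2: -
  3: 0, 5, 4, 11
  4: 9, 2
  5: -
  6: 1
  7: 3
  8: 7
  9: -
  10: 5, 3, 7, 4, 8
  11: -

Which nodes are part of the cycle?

DFS with gray/black marking from 3:
3 gray
  0 gray
    6 gray
      1 gray
        8 gray
          7 gray
            7→3: 3 is gray → back edge
Back edge closes the cycle 3 → 0 → 6 → 1 → 8 → 7 → 3; its vertices are {0, 1, 3, 6, 7, 8}.

0, 1, 3, 6, 7, 8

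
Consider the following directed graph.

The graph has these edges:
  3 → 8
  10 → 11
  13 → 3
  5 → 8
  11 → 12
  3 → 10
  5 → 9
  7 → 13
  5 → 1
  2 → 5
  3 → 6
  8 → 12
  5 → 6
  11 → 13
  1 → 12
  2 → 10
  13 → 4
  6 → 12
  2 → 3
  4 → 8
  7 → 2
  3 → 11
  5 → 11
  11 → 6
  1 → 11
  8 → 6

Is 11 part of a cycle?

Yes

11 is on a cycle iff 11 can reach itself via ≥1 edge.
11 → 13 → 3 → 11 — yes.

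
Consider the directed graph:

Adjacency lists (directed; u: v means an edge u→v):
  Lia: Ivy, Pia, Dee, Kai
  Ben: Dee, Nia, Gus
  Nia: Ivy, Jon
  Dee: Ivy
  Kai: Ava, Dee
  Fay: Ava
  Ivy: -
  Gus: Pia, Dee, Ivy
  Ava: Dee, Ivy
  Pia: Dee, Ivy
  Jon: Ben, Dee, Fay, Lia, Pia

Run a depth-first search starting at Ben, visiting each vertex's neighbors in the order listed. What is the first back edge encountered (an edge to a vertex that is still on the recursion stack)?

Jon->Ben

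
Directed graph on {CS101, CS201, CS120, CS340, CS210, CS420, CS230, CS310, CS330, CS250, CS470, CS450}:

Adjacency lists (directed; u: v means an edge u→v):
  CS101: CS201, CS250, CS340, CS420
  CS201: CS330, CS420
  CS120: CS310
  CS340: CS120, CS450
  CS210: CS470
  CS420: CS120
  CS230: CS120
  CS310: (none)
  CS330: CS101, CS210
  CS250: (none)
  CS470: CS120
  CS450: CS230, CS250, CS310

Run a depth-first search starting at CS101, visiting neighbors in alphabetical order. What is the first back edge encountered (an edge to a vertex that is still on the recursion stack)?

CS330->CS101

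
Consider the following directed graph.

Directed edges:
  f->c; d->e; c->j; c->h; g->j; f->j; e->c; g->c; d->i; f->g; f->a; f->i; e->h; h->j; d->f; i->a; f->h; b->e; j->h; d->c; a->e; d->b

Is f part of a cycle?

f lies on a cycle iff there is a path from f back to itself.
Exploring from f, it never reaches itself; equivalently, its strongly connected component is a singleton.

No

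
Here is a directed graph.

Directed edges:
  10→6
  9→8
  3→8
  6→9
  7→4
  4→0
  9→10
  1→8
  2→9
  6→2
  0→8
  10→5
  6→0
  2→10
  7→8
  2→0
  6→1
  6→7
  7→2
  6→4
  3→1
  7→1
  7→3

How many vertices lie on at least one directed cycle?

5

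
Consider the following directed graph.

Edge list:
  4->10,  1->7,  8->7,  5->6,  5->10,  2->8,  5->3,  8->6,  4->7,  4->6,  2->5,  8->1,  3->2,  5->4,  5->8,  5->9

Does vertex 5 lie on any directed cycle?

5 is on a cycle iff 5 can reach itself via ≥1 edge.
5 → 3 → 2 → 5 — yes.

Yes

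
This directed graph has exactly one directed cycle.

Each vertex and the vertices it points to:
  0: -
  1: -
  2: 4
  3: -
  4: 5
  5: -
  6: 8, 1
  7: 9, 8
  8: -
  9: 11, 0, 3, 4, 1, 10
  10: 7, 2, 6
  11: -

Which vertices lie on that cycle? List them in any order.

7, 9, 10

DFS with gray/black marking from 9:
9 gray
  11 gray
  11 black
  0 gray
  0 black
  3 gray
  3 black
  4 gray
    5 gray
    5 black
  4 black
  1 gray
  1 black
  10 gray
    7 gray
      7→9: 9 is gray → back edge
Back edge closes the cycle 9 → 10 → 7 → 9; its vertices are {7, 9, 10}.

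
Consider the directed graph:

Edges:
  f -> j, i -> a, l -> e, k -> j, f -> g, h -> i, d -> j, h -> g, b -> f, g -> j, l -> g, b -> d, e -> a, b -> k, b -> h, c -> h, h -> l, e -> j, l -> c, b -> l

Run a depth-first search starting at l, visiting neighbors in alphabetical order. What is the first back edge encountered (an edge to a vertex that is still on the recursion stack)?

DFS from l (visiting neighbors in alphabetical order); mark gray on enter, black on exit:
l gray
  c gray
    h gray
      g gray
        j gray
        j black
      g black
      i gray
        a gray
        a black
      i black
      h→l: l is gray → back edge
First back edge: h → l.

h→l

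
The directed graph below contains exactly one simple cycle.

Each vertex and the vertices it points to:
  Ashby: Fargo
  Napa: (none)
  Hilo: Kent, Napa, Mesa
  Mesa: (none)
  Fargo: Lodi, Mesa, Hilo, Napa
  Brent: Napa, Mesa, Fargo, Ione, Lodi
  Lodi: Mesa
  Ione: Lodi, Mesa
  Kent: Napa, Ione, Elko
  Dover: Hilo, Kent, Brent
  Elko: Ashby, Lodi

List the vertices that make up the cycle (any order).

Elko, Hilo, Kent, Ashby, Fargo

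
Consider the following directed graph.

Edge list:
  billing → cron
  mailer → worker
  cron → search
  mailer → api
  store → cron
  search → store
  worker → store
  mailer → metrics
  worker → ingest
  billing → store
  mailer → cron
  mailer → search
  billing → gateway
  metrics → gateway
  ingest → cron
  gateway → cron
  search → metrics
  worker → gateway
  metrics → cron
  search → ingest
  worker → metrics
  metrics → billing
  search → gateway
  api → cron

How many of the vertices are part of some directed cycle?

7

A vertex is on a directed cycle iff it belongs to a strongly connected component of size ≥ 2 (or has a self-loop).
The vertices on cycles are {cron, store, ingest, search, billing, gateway, metrics} — 7 in total.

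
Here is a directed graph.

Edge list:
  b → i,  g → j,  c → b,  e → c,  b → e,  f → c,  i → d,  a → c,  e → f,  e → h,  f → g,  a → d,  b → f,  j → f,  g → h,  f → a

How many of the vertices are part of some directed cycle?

A vertex is on a directed cycle iff it belongs to a strongly connected component of size ≥ 2 (or has a self-loop).
The vertices on cycles are {a, b, c, e, f, g, j} — 7 in total.

7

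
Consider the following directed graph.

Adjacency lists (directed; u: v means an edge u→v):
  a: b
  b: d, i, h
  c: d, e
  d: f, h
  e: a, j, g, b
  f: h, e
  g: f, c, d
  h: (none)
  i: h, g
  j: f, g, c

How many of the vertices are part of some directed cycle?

9

A vertex is on a directed cycle iff it belongs to a strongly connected component of size ≥ 2 (or has a self-loop).
The vertices on cycles are {a, b, c, d, e, f, g, i, j} — 9 in total.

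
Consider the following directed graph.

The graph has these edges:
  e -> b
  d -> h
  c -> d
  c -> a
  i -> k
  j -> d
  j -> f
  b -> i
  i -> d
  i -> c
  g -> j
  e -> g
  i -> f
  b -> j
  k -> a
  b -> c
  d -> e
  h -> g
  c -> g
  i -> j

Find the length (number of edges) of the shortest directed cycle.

4

For each vertex v, BFS finds the shortest path from v back to v.
The shortest such closed walk is i → d → e → b → i, length 4.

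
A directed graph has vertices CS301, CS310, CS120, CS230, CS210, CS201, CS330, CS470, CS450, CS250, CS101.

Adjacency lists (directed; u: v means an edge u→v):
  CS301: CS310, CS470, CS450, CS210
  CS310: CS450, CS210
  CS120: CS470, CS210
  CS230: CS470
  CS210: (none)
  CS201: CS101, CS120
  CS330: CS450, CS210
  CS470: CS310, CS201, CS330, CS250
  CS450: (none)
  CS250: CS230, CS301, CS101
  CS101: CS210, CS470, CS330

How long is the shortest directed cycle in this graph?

For each vertex v, BFS finds the shortest path from v back to v.
The shortest such closed walk is CS470 → CS201 → CS120 → CS470, length 3.

3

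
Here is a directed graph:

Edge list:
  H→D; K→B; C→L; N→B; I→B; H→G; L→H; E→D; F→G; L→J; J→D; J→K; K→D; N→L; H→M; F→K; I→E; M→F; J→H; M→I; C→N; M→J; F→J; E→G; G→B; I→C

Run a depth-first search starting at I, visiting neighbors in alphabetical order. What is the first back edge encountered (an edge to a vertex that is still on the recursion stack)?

DFS from I (visiting neighbors in alphabetical order); mark gray on enter, black on exit:
I gray
  B gray
  B black
  C gray
    L gray
      H gray
        D gray
        D black
        G gray
          G→B: B black — skip
        G black
        M gray
          F gray
            F→G: G black — skip
            J gray
              J→D: D black — skip
              J→H: H is gray → back edge
First back edge: J → H.

J→H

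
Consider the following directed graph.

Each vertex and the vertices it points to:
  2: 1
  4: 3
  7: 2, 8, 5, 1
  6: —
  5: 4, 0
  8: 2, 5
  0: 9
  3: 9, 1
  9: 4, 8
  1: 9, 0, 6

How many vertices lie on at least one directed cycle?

8

A vertex is on a directed cycle iff it belongs to a strongly connected component of size ≥ 2 (or has a self-loop).
The vertices on cycles are {0, 1, 2, 3, 4, 5, 8, 9} — 8 in total.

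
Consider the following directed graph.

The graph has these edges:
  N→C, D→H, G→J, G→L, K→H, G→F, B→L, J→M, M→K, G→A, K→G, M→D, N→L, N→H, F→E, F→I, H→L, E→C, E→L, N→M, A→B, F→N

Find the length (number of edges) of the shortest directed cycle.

4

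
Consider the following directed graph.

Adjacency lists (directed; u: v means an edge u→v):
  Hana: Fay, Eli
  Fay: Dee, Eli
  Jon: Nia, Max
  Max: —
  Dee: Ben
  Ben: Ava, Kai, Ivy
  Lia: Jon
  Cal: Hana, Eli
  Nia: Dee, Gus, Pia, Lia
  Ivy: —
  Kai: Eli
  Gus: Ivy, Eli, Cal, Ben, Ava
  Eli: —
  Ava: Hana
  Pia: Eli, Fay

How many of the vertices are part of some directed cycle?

8

A vertex is on a directed cycle iff it belongs to a strongly connected component of size ≥ 2 (or has a self-loop).
The vertices on cycles are {Ava, Ben, Dee, Fay, Jon, Lia, Nia, Hana} — 8 in total.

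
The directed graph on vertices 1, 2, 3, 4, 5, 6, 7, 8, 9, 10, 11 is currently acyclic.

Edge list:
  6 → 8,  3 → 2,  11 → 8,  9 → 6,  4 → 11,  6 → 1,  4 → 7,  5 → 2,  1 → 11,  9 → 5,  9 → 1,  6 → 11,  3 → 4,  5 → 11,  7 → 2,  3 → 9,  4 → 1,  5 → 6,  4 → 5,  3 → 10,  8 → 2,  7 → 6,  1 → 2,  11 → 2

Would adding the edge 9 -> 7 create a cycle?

Adding 9→7 creates a cycle iff 7 can already reach 9.
Explore from 7: no path reaches 9. The graph stays acyclic.

No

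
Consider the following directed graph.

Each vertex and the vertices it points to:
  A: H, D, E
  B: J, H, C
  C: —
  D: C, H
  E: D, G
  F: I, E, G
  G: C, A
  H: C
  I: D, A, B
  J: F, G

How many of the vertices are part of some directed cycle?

7

A vertex is on a directed cycle iff it belongs to a strongly connected component of size ≥ 2 (or has a self-loop).
The vertices on cycles are {A, B, E, F, G, I, J} — 7 in total.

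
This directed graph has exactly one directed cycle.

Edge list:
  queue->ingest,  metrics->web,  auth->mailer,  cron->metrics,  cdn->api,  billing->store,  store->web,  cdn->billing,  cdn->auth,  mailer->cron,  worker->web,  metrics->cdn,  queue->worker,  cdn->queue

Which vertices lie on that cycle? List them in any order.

DFS with gray/black marking from cdn:
cdn gray
  billing gray
    store gray
      web gray
      web black
    store black
  billing black
  queue gray
    worker gray
      worker→web: web black — skip
    worker black
    ingest gray
    ingest black
  queue black
  api gray
  api black
  auth gray
    mailer gray
      cron gray
        metrics gray
          metrics→web: web black — skip
          metrics→cdn: cdn is gray → back edge
Back edge closes the cycle cdn → auth → mailer → cron → metrics → cdn; its vertices are {cdn, auth, cron, mailer, metrics}.

cdn, auth, cron, mailer, metrics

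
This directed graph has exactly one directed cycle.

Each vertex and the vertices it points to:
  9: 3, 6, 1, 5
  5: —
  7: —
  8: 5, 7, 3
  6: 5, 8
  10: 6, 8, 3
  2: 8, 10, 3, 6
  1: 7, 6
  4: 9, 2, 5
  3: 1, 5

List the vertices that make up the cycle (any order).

1, 3, 6, 8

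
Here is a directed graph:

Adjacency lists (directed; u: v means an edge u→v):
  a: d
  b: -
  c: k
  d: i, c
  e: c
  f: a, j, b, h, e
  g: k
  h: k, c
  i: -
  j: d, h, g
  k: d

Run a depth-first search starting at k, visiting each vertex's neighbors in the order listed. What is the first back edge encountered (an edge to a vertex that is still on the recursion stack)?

DFS from k (visiting each vertex's neighbors in the order listed); mark gray on enter, black on exit:
k gray
  d gray
    i gray
    i black
    c gray
      c→k: k is gray → back edge
First back edge: c → k.

c->k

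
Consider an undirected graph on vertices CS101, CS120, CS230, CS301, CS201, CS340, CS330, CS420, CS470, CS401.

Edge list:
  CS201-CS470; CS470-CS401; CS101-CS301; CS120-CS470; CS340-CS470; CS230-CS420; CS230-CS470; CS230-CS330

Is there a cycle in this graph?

DFS, tracking each vertex's parent; an edge to a visited non-parent vertex closes a cycle.
Start from CS340:
visit CS340 (parent –)
  visit CS470 (parent CS340)
    visit CS120 (parent CS470)
      CS120–CS470: parent, skip
    visit CS401 (parent CS470)
      CS401–CS470: parent, skip
    CS470–CS340: parent, skip
    visit CS230 (parent CS470)
      visit CS330 (parent CS230)
        CS330–CS230: parent, skip
      CS230–CS470: parent, skip
      visit CS420 (parent CS230)
        CS420–CS230: parent, skip
    visit CS201 (parent CS470)
      CS201–CS470: parent, skip
visit CS101 (parent –)
  visit CS301 (parent CS101)
    CS301–CS101: parent, skip
No non-parent visited neighbor found — the graph is a forest.

No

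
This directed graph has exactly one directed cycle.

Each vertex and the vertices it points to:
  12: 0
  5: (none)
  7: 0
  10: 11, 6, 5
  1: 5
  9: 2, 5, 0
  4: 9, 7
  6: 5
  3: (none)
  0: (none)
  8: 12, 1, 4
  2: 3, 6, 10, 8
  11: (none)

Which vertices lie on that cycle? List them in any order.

DFS with gray/black marking from 2:
2 gray
  3 gray
  3 black
  6 gray
    5 gray
    5 black
  6 black
  10 gray
    11 gray
    11 black
    10→6: 6 black — skip
    10→5: 5 black — skip
  10 black
  8 gray
    12 gray
      0 gray
      0 black
    12 black
    1 gray
      1→5: 5 black — skip
    1 black
    4 gray
      9 gray
        9→2: 2 is gray → back edge
Back edge closes the cycle 2 → 8 → 4 → 9 → 2; its vertices are {2, 4, 8, 9}.

2, 4, 8, 9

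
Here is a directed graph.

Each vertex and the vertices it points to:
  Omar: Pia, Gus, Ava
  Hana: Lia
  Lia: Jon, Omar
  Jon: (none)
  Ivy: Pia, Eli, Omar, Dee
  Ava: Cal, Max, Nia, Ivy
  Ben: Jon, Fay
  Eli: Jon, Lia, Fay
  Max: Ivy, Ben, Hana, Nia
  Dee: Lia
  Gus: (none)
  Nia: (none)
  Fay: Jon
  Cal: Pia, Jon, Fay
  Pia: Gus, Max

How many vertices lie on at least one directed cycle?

10

A vertex is on a directed cycle iff it belongs to a strongly connected component of size ≥ 2 (or has a self-loop).
The vertices on cycles are {Ava, Cal, Dee, Eli, Ivy, Lia, Max, Pia, Hana, Omar} — 10 in total.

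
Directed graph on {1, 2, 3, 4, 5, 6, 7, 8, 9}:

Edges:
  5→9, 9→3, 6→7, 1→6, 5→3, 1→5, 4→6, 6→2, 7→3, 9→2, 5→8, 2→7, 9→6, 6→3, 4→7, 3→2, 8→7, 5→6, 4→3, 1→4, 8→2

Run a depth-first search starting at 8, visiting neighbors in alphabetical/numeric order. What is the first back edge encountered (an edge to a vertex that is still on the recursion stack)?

3→2

DFS from 8 (visiting neighbors in alphabetical/numeric order); mark gray on enter, black on exit:
8 gray
  2 gray
    7 gray
      3 gray
        3→2: 2 is gray → back edge
First back edge: 3 → 2.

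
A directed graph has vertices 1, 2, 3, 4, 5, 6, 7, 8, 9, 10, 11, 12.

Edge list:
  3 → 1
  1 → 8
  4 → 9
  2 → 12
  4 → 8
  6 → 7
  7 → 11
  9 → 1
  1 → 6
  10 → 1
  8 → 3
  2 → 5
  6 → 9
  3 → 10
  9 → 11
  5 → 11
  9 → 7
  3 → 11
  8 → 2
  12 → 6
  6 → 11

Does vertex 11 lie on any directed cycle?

11 lies on a cycle iff there is a path from 11 back to itself.
Exploring from 11, it never reaches itself; equivalently, its strongly connected component is a singleton.

No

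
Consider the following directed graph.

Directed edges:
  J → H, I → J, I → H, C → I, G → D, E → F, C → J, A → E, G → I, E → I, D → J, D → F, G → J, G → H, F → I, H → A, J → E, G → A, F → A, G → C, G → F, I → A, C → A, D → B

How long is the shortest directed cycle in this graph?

3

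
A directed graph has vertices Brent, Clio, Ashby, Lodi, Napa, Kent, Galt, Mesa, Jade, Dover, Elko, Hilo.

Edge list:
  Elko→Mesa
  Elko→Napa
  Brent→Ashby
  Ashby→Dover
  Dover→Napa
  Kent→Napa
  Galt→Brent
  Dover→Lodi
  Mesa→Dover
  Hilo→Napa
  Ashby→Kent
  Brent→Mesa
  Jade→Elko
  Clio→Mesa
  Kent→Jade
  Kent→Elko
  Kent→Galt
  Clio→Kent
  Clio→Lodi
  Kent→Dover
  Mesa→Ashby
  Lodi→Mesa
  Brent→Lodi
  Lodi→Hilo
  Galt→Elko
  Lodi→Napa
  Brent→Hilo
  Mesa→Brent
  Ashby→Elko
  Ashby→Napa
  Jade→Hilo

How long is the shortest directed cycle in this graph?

For each vertex v, BFS finds the shortest path from v back to v.
The shortest such closed walk is Mesa → Brent → Mesa, length 2.

2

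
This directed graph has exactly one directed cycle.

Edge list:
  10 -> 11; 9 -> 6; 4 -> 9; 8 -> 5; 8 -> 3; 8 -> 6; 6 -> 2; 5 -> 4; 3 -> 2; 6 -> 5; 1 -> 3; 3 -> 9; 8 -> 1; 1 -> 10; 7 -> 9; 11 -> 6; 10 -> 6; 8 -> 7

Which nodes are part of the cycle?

DFS with gray/black marking from 5:
5 gray
  4 gray
    9 gray
      6 gray
        2 gray
        2 black
        6→5: 5 is gray → back edge
Back edge closes the cycle 5 → 4 → 9 → 6 → 5; its vertices are {4, 5, 6, 9}.

4, 5, 6, 9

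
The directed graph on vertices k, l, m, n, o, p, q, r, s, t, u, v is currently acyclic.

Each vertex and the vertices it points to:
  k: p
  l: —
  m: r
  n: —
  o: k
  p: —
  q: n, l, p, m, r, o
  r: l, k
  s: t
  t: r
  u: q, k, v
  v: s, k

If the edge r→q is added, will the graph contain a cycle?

Yes

Adding r→q creates a cycle iff q can already reach r.
Path from q: q → r.
So q → … → r → q is a cycle.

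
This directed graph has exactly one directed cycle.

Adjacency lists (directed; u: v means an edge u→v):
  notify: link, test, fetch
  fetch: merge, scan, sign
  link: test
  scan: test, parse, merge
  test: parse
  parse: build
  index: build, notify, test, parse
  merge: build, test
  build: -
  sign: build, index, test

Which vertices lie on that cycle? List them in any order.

sign, fetch, index, notify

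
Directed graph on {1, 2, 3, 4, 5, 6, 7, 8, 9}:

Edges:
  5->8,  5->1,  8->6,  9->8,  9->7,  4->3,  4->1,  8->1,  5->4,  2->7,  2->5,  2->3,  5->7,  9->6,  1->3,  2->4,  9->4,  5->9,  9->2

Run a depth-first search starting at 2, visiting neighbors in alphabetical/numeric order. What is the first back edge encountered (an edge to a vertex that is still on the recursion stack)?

9->2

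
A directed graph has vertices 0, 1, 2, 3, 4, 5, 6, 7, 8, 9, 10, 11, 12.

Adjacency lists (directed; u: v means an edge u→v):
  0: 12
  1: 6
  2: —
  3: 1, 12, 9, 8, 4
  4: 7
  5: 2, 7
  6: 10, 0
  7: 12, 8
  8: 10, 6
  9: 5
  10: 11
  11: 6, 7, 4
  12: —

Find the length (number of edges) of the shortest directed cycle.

For each vertex v, BFS finds the shortest path from v back to v.
The shortest such closed walk is 6 → 10 → 11 → 6, length 3.

3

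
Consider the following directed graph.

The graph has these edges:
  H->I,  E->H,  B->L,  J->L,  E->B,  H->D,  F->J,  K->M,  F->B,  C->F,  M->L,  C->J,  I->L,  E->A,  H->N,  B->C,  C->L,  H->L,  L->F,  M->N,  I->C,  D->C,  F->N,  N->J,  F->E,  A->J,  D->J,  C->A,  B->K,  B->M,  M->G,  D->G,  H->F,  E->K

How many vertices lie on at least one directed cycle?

13

A vertex is on a directed cycle iff it belongs to a strongly connected component of size ≥ 2 (or has a self-loop).
The vertices on cycles are {A, B, C, D, E, F, H, I, J, K, L, M, N} — 13 in total.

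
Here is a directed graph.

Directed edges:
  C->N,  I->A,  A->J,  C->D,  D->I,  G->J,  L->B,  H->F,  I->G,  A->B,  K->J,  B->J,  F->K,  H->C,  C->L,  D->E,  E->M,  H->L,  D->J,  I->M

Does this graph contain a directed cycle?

No

DFS with white/gray/black marking, starting from D:
D gray
  J gray
  J black
  E gray
    M gray
    M black
  E black
  I gray
    A gray
      B gray
        B→J: J black — skip
      B black
      A→J: J black — skip
    A black
    I→M: M black — skip
    G gray
      G→J: J black — skip
    G black
  I black
D black
C gray
  C→D: D black — skip
  N gray
  N black
  L gray
    L→B: B black — skip
  L black
C black
F gray
  K gray
    K→J: J black — skip
  K black
F black
H gray
  H→F: F black — skip
  H→L: L black — skip
  H→C: C black — skip
H black
Every edge goes to a white or black vertex — no back edge, so the graph is acyclic.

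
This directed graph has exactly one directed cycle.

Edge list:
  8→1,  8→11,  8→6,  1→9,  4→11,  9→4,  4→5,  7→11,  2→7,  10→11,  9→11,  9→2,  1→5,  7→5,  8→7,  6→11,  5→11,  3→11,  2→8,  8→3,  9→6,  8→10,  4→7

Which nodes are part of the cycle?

DFS with gray/black marking from 8:
8 gray
  3 gray
    11 gray
    11 black
  3 black
  8→11: 11 black — skip
  10 gray
    10→11: 11 black — skip
  10 black
  7 gray
    7→11: 11 black — skip
    5 gray
      5→11: 11 black — skip
    5 black
  7 black
  6 gray
    6→11: 11 black — skip
  6 black
  1 gray
    9 gray
      4 gray
        4→5: 5 black — skip
        4→7: 7 black — skip
        4→11: 11 black — skip
      4 black
      9→11: 11 black — skip
      2 gray
        2→8: 8 is gray → back edge
Back edge closes the cycle 8 → 1 → 9 → 2 → 8; its vertices are {1, 2, 8, 9}.

1, 2, 8, 9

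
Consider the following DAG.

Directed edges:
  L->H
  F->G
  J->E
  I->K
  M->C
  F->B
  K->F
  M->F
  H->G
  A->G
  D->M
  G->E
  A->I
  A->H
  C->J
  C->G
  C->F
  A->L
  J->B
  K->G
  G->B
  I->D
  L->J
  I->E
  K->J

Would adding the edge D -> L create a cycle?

Adding D→L creates a cycle iff L can already reach D.
Explore from L: no path reaches D. The graph stays acyclic.

No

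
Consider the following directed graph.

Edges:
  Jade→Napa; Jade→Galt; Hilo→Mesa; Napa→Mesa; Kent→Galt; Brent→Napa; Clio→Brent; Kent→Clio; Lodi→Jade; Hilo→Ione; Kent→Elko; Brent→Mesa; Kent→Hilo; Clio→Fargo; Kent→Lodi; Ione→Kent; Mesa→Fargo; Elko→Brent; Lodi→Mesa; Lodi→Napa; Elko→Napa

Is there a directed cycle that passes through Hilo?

Yes

Hilo is on a cycle iff Hilo can reach itself via ≥1 edge.
Hilo → Ione → Kent → Hilo — yes.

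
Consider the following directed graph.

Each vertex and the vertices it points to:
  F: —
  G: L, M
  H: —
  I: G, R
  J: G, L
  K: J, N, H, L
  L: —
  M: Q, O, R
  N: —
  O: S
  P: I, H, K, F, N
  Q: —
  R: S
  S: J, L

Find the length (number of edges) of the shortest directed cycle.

5

For each vertex v, BFS finds the shortest path from v back to v.
The shortest such closed walk is G → M → R → S → J → G, length 5.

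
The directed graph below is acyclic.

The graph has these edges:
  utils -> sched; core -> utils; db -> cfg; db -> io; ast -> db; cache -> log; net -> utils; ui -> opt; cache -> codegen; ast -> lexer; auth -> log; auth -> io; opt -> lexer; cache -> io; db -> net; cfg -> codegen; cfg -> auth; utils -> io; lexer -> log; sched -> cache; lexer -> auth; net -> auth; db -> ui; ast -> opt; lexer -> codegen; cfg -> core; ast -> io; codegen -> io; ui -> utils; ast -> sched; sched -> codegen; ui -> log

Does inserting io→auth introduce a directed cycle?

Yes

Adding io→auth creates a cycle iff auth can already reach io.
Path from auth: auth → io.
So auth → … → io → auth is a cycle.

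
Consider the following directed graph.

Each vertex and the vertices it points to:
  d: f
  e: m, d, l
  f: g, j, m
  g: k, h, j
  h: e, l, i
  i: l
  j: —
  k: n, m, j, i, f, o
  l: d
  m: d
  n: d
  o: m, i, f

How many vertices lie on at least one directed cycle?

11

A vertex is on a directed cycle iff it belongs to a strongly connected component of size ≥ 2 (or has a self-loop).
The vertices on cycles are {d, e, f, g, h, i, k, l, m, n, o} — 11 in total.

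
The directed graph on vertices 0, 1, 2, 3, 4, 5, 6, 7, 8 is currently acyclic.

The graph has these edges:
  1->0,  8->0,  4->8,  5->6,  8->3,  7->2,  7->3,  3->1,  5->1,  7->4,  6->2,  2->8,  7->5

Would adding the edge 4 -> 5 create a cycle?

Adding 4→5 creates a cycle iff 5 can already reach 4.
Explore from 5: no path reaches 4. The graph stays acyclic.

No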